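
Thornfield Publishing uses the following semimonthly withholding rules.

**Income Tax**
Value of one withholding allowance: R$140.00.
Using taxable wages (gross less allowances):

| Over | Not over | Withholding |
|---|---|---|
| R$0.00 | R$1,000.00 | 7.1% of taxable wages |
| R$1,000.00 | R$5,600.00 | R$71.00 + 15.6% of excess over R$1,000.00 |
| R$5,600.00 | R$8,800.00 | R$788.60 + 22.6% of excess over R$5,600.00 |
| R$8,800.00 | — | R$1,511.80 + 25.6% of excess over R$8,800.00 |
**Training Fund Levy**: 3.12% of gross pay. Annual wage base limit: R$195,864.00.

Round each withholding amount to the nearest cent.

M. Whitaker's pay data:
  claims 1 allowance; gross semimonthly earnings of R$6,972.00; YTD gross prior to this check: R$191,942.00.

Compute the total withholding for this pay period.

Income Tax: taxable = R$6,972.00 − 1×R$140.00 = R$6,832.00
  R$788.60 + 22.6% × (R$6,832.00 − R$5,600.00) = R$788.60 + 22.6% × R$1,232.00 = R$1,067.03
Training Fund Levy: cap R$195,864.00 − YTD R$191,942.00 = R$3,922.00 subject; 3.12% × R$3,922.00 = R$122.37
Total: R$1,067.03 + R$122.37 = R$1,189.40

R$1,189.40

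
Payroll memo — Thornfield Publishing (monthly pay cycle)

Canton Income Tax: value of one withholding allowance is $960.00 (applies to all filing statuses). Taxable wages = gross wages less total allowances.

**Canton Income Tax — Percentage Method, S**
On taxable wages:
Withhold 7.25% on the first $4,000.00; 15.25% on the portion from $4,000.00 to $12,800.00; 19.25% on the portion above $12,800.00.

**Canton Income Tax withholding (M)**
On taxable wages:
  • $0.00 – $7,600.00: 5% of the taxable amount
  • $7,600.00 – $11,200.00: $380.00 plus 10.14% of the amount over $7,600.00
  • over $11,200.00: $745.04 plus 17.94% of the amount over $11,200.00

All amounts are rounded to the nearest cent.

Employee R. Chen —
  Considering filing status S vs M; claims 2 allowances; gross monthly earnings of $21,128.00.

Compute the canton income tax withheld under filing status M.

Canton Income Tax (M): taxable = $21,128.00 − 2×$960.00 = $19,208.00
  $745.04 + 17.94% × ($19,208.00 − $11,200.00) = $745.04 + 17.94% × $8,008.00 = $2,181.68

$2,181.68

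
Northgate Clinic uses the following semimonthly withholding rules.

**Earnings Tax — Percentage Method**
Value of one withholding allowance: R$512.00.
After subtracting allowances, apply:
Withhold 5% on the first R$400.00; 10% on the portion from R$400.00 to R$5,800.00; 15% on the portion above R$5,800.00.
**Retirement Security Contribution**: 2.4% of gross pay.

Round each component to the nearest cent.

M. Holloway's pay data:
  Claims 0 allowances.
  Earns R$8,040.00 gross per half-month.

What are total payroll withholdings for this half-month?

Earnings Tax: taxable = R$8,040.00
  R$560.00 + 15% × (R$8,040.00 − R$5,800.00) = R$560.00 + 15% × R$2,240.00 = R$896.00
Retirement Security Contribution: 2.4% × R$8,040.00 = R$192.96
Total: R$896.00 + R$192.96 = R$1,088.96

R$1,088.96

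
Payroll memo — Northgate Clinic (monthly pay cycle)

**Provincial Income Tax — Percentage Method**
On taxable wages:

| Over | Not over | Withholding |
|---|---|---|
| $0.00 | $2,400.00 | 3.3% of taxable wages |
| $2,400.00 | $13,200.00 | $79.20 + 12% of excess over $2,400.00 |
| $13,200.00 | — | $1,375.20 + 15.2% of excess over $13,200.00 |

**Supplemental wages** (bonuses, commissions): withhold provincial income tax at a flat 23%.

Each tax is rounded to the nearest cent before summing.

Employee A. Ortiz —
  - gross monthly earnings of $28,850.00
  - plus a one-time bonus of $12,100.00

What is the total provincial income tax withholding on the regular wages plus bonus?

$6,537.00

Provincial Income Tax: taxable = $28,850.00
  $1,375.20 + 15.2% × ($28,850.00 − $13,200.00) = $1,375.20 + 15.2% × $15,650.00 = $3,754.00
Supplemental (23% flat on bonus): 23% × $12,100.00 = $2,783.00
Total provincial income tax: $3,754.00 + $2,783.00 = $6,537.00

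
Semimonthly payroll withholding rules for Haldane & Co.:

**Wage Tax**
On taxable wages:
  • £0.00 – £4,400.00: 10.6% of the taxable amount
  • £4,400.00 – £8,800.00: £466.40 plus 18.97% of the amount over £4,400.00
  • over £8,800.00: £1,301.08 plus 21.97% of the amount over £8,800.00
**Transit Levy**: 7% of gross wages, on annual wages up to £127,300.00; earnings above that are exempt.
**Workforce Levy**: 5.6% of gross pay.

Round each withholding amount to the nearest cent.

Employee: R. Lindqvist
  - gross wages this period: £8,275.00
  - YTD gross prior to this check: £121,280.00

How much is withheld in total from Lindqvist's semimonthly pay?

Wage Tax: taxable = £8,275.00
  £466.40 + 18.97% × (£8,275.00 − £4,400.00) = £466.40 + 18.97% × £3,875.00 = £1,201.49
Transit Levy: cap £127,300.00 − YTD £121,280.00 = £6,020.00 subject; 7% × £6,020.00 = £421.40
Workforce Levy: 5.6% × £8,275.00 = £463.40
Total: £1,201.49 + £421.40 + £463.40 = £2,086.29

£2,086.29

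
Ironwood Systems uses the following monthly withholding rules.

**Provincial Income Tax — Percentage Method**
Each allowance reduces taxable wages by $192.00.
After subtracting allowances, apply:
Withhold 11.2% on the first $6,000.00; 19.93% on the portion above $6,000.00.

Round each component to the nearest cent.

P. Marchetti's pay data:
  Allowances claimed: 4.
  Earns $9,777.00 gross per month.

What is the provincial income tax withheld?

Provincial Income Tax: taxable = $9,777.00 − 4×$192.00 = $9,009.00
  $672.00 + 19.93% × ($9,009.00 − $6,000.00) = $672.00 + 19.93% × $3,009.00 = $1,271.69

$1,271.69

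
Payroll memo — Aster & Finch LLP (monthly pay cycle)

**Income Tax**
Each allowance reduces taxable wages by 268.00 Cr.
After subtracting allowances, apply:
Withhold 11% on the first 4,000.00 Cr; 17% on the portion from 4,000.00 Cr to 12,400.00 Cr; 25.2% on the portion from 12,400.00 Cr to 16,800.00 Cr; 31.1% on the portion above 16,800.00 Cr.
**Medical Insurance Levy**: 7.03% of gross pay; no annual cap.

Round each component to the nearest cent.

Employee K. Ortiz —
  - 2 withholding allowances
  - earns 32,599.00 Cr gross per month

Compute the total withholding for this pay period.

10,015.30 Cr

Income Tax: taxable = 32,599.00 Cr − 2×268.00 Cr = 32,063.00 Cr
  2,976.80 Cr + 31.1% × (32,063.00 Cr − 16,800.00 Cr) = 2,976.80 Cr + 31.1% × 15,263.00 Cr = 7,723.59 Cr
Medical Insurance Levy: 7.03% × 32,599.00 Cr = 2,291.71 Cr
Total: 7,723.59 Cr + 2,291.71 Cr = 10,015.30 Cr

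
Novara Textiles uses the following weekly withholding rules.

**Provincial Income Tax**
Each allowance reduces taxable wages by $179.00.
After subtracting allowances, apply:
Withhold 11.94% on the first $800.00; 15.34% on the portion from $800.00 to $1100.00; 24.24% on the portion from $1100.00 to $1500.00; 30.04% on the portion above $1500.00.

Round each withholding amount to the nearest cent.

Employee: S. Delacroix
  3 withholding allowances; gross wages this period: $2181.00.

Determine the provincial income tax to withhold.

$281.76

Provincial Income Tax: taxable = $2181.00 − 3×$179.00 = $1644.00
  $238.50 + 30.04% × ($1644.00 − $1500.00) = $238.50 + 30.04% × $144.00 = $281.76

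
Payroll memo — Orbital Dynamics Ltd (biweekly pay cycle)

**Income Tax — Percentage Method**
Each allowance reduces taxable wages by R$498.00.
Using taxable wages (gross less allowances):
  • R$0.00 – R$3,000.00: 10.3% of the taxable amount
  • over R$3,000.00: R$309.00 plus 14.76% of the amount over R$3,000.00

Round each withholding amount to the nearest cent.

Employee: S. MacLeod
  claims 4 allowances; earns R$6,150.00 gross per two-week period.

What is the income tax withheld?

Income Tax: taxable = R$6,150.00 − 4×R$498.00 = R$4,158.00
  R$309.00 + 14.76% × (R$4,158.00 − R$3,000.00) = R$309.00 + 14.76% × R$1,158.00 = R$479.92

R$479.92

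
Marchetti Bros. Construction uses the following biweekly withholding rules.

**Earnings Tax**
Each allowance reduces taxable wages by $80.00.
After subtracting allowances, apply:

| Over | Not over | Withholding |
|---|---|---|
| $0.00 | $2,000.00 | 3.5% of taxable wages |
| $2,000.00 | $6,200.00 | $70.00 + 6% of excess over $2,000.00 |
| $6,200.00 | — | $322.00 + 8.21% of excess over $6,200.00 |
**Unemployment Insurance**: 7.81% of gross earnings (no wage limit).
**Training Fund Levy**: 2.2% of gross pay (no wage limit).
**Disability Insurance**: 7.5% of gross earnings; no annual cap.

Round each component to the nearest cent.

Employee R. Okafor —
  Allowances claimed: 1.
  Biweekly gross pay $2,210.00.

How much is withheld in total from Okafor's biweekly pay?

Earnings Tax: taxable = $2,210.00 − 1×$80.00 = $2,130.00
  $70.00 + 6% × ($2,130.00 − $2,000.00) = $70.00 + 6% × $130.00 = $77.80
Unemployment Insurance: 7.81% × $2,210.00 = $172.60
Training Fund Levy: 2.2% × $2,210.00 = $48.62
Disability Insurance: 7.5% × $2,210.00 = $165.75
Total: $77.80 + $172.60 + $48.62 + $165.75 = $464.77

$464.77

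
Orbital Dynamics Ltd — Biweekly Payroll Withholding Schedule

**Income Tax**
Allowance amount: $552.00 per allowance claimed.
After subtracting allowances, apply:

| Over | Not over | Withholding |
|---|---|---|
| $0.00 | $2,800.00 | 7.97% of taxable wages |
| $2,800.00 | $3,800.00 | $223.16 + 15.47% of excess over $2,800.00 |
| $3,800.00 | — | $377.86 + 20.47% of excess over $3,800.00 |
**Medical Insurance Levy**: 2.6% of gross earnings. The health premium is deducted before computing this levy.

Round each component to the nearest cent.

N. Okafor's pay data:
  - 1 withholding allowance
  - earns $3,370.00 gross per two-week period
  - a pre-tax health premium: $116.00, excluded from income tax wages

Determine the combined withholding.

Income Tax: taxable = $3,370.00 − $116.00 − 1×$552.00 = $2,702.00
  7.97% × $2,702.00 = $215.35
Medical Insurance Levy: 2.6% × $3,254.00 = $84.60
Total: $215.35 + $84.60 = $299.95

$299.95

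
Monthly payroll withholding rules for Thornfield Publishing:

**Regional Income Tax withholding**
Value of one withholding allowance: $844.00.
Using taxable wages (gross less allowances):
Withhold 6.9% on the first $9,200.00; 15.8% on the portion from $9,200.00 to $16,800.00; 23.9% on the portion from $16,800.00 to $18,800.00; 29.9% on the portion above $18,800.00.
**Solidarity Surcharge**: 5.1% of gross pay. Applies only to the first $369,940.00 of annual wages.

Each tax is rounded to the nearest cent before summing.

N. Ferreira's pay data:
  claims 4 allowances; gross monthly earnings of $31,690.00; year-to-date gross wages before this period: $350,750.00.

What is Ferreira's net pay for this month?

$25,553.02

Regional Income Tax: taxable = $31,690.00 − 4×$844.00 = $28,314.00
  $2,313.60 + 29.9% × ($28,314.00 − $18,800.00) = $2,313.60 + 29.9% × $9,514.00 = $5,158.29
Solidarity Surcharge: cap $369,940.00 − YTD $350,750.00 = $19,190.00 subject; 5.1% × $19,190.00 = $978.69
Total withheld: $5,158.29 + $978.69 = $6,136.98
Net pay: $31,690.00 − $6,136.98 = $25,553.02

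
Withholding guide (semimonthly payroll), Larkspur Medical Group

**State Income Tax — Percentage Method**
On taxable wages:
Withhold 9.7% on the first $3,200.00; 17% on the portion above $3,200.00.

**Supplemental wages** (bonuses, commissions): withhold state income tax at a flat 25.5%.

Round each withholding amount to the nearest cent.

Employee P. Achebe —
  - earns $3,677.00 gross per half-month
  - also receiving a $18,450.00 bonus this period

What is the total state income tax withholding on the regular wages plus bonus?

State Income Tax: taxable = $3,677.00
  $310.40 + 17% × ($3,677.00 − $3,200.00) = $310.40 + 17% × $477.00 = $391.49
Supplemental (25.5% flat on bonus): 25.5% × $18,450.00 = $4,704.75
Total state income tax: $391.49 + $4,704.75 = $5,096.24

$5,096.24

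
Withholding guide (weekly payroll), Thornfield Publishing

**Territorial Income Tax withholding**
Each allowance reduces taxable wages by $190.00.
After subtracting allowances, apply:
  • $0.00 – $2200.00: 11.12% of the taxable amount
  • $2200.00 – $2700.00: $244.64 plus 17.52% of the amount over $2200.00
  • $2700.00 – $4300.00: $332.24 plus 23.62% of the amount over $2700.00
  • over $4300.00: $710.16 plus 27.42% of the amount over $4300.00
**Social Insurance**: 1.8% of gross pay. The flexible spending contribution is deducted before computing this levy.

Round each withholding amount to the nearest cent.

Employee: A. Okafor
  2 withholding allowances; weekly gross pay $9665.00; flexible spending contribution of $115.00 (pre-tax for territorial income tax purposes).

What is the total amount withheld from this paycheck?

Territorial Income Tax: taxable = $9665.00 − $115.00 − 2×$190.00 = $9170.00
  $710.16 + 27.42% × ($9170.00 − $4300.00) = $710.16 + 27.42% × $4870.00 = $2045.51
Social Insurance: 1.8% × $9550.00 = $171.90
Total: $2045.51 + $171.90 = $2217.41

$2217.41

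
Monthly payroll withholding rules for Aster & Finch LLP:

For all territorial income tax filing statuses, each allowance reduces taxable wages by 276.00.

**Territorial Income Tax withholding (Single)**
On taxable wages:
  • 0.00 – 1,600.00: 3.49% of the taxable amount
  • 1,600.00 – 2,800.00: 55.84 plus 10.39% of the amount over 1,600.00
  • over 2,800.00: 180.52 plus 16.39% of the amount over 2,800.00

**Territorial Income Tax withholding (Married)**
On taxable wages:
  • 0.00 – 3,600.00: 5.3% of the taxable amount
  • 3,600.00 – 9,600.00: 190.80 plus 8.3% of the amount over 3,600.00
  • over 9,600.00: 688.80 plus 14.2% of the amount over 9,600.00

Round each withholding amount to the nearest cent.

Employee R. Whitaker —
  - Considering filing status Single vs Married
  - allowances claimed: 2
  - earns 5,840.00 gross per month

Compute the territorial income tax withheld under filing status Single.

Territorial Income Tax (Single): taxable = 5,840.00 − 2×276.00 = 5,288.00
  180.52 + 16.39% × (5,288.00 − 2,800.00) = 180.52 + 16.39% × 2,488.00 = 588.30

588.30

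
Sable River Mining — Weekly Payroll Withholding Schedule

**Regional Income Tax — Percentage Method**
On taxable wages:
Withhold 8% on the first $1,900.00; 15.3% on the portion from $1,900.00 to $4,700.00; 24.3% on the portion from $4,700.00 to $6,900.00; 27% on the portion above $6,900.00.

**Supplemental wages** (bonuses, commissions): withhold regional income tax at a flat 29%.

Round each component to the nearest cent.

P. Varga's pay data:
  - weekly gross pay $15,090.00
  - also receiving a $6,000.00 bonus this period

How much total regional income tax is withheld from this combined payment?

$5,066.30

Regional Income Tax: taxable = $15,090.00
  $1,115.00 + 27% × ($15,090.00 − $6,900.00) = $1,115.00 + 27% × $8,190.00 = $3,326.30
Supplemental (29% flat on bonus): 29% × $6,000.00 = $1,740.00
Total regional income tax: $3,326.30 + $1,740.00 = $5,066.30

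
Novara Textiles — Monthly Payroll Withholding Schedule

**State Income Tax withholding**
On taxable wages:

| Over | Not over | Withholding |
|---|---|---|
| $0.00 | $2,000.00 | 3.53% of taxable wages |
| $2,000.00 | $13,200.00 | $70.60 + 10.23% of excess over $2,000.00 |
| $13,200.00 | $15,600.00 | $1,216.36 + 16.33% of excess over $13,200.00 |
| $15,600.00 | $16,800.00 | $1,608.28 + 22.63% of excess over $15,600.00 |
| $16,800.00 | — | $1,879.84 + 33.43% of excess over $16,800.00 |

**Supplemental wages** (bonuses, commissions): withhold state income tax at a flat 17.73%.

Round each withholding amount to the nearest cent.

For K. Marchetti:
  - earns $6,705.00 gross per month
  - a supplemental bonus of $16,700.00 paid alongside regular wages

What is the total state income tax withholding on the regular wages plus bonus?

State Income Tax: taxable = $6,705.00
  $70.60 + 10.23% × ($6,705.00 − $2,000.00) = $70.60 + 10.23% × $4,705.00 = $551.92
Supplemental (17.73% flat on bonus): 17.73% × $16,700.00 = $2,960.91
Total state income tax: $551.92 + $2,960.91 = $3,512.83

$3,512.83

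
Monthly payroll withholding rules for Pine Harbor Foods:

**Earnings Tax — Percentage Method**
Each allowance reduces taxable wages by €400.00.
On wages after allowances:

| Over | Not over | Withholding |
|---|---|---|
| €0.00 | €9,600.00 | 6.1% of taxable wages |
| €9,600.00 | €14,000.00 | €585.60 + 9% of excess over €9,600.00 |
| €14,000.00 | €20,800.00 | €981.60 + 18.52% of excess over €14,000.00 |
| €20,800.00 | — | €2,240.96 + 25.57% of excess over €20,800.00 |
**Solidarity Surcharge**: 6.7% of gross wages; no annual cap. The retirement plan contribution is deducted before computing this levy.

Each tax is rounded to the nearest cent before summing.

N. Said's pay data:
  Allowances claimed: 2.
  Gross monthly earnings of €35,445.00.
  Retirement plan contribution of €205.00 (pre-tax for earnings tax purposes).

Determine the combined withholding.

Earnings Tax: taxable = €35,445.00 − €205.00 − 2×€400.00 = €34,440.00
  €2,240.96 + 25.57% × (€34,440.00 − €20,800.00) = €2,240.96 + 25.57% × €13,640.00 = €5,728.71
Solidarity Surcharge: 6.7% × €35,240.00 = €2,361.08
Total: €5,728.71 + €2,361.08 = €8,089.79

€8,089.79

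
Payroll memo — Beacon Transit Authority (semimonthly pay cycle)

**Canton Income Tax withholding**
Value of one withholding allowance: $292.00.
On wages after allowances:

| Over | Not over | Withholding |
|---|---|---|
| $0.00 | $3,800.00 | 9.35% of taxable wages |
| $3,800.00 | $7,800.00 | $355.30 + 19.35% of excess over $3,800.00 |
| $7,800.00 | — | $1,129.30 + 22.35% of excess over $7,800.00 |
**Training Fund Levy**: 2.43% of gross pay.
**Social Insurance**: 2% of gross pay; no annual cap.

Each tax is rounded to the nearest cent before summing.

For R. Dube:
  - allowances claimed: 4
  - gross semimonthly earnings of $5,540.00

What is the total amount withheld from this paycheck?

Canton Income Tax: taxable = $5,540.00 − 4×$292.00 = $4,372.00
  $355.30 + 19.35% × ($4,372.00 − $3,800.00) = $355.30 + 19.35% × $572.00 = $465.98
Training Fund Levy: 2.43% × $5,540.00 = $134.62
Social Insurance: 2% × $5,540.00 = $110.80
Total: $465.98 + $134.62 + $110.80 = $711.40

$711.40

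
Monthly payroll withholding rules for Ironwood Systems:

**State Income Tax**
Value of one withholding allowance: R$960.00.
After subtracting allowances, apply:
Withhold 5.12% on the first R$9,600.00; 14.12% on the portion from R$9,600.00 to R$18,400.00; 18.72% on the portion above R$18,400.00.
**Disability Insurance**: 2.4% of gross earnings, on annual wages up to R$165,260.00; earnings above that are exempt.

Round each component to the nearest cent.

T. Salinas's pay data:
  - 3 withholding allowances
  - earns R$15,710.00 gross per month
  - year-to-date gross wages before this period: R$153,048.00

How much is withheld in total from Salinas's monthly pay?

State Income Tax: taxable = R$15,710.00 − 3×R$960.00 = R$12,830.00
  R$491.52 + 14.12% × (R$12,830.00 − R$9,600.00) = R$491.52 + 14.12% × R$3,230.00 = R$947.60
Disability Insurance: cap R$165,260.00 − YTD R$153,048.00 = R$12,212.00 subject; 2.4% × R$12,212.00 = R$293.09
Total: R$947.60 + R$293.09 = R$1,240.69

R$1,240.69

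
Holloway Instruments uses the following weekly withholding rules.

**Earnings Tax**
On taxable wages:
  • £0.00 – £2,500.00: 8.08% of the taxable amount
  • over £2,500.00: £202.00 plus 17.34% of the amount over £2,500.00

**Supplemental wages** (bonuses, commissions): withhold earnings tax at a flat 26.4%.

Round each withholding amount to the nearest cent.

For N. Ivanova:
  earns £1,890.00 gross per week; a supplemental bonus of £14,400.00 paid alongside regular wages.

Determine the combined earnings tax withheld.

Earnings Tax: taxable = £1,890.00
  8.08% × £1,890.00 = £152.71
Supplemental (26.4% flat on bonus): 26.4% × £14,400.00 = £3,801.60
Total earnings tax: £152.71 + £3,801.60 = £3,954.31

£3,954.31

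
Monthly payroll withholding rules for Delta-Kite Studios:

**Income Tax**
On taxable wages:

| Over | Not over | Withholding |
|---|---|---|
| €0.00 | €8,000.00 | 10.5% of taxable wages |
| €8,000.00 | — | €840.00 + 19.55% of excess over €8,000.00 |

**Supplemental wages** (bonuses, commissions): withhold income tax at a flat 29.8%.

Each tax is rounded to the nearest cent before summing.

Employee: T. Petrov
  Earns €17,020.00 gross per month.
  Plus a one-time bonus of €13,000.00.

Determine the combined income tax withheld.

Income Tax: taxable = €17,020.00
  €840.00 + 19.55% × (€17,020.00 − €8,000.00) = €840.00 + 19.55% × €9,020.00 = €2,603.41
Supplemental (29.8% flat on bonus): 29.8% × €13,000.00 = €3,874.00
Total income tax: €2,603.41 + €3,874.00 = €6,477.41

€6,477.41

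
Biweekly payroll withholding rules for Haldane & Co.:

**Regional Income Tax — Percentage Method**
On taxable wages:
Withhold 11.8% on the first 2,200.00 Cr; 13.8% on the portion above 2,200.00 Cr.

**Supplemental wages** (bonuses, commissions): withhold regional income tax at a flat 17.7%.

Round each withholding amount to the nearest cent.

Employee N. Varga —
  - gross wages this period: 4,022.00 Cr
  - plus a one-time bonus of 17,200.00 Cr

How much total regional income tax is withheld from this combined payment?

Regional Income Tax: taxable = 4,022.00 Cr
  259.60 Cr + 13.8% × (4,022.00 Cr − 2,200.00 Cr) = 259.60 Cr + 13.8% × 1,822.00 Cr = 511.04 Cr
Supplemental (17.7% flat on bonus): 17.7% × 17,200.00 Cr = 3,044.40 Cr
Total regional income tax: 511.04 Cr + 3,044.40 Cr = 3,555.44 Cr

3,555.44 Cr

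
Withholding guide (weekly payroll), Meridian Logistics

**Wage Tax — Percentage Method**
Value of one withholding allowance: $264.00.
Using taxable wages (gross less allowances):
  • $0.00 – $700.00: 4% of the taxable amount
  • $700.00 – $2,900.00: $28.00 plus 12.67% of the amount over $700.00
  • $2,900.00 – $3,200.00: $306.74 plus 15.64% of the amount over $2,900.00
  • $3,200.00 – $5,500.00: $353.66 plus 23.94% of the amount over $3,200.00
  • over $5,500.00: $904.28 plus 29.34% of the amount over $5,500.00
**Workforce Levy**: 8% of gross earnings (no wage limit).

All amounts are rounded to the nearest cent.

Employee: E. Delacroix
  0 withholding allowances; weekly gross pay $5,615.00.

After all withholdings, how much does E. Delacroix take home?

Wage Tax: taxable = $5,615.00
  $904.28 + 29.34% × ($5,615.00 − $5,500.00) = $904.28 + 29.34% × $115.00 = $938.02
Workforce Levy: 8% × $5,615.00 = $449.20
Total withheld: $938.02 + $449.20 = $1,387.22
Net pay: $5,615.00 − $1,387.22 = $4,227.78

$4,227.78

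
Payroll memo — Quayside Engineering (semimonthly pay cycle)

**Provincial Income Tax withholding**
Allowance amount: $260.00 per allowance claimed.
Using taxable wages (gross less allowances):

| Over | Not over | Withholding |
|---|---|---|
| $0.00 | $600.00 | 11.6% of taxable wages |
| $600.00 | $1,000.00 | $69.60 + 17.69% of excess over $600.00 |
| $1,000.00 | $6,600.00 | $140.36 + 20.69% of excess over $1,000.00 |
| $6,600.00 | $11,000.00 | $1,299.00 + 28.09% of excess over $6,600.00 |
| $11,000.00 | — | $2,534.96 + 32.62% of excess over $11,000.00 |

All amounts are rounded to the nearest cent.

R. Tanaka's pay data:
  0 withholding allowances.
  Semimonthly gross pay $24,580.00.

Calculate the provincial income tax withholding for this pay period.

$6,964.76

Provincial Income Tax: taxable = $24,580.00
  $2,534.96 + 32.62% × ($24,580.00 − $11,000.00) = $2,534.96 + 32.62% × $13,580.00 = $6,964.76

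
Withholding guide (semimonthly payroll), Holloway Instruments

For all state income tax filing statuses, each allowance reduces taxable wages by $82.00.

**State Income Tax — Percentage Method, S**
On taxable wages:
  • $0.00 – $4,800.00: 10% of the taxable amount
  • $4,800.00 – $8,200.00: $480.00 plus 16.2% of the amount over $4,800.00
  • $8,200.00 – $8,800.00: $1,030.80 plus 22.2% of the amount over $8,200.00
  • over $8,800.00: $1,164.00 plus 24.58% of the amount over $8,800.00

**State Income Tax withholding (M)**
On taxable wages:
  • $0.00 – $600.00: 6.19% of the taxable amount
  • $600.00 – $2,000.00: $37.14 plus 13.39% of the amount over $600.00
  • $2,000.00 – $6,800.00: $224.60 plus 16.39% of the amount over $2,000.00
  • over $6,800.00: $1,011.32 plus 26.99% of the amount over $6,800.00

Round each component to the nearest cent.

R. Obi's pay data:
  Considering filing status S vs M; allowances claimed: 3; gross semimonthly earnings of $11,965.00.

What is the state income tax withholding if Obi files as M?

State Income Tax (M): taxable = $11,965.00 − 3×$82.00 = $11,719.00
  $1,011.32 + 26.99% × ($11,719.00 − $6,800.00) = $1,011.32 + 26.99% × $4,919.00 = $2,338.96

$2,338.96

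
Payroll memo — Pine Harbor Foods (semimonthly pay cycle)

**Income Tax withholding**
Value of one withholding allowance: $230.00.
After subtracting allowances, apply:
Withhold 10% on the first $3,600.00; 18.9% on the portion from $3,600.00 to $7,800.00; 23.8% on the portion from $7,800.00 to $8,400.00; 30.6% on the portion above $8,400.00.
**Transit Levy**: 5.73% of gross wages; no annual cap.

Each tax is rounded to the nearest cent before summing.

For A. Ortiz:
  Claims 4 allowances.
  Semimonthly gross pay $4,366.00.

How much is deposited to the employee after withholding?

$3,771.23

Income Tax: taxable = $4,366.00 − 4×$230.00 = $3,446.00
  10% × $3,446.00 = $344.60
Transit Levy: 5.73% × $4,366.00 = $250.17
Total withheld: $344.60 + $250.17 = $594.77
Net pay: $4,366.00 − $594.77 = $3,771.23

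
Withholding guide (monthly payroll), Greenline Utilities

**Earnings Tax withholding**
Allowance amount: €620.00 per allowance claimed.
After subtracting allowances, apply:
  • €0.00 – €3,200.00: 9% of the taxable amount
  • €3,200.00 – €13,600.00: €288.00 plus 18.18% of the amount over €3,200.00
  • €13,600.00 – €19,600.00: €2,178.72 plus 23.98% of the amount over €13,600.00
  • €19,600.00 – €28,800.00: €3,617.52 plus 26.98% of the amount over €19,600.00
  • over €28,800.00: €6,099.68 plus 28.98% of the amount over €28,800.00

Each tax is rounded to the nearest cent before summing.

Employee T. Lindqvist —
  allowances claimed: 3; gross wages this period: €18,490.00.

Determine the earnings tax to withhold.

€2,905.31

Earnings Tax: taxable = €18,490.00 − 3×€620.00 = €16,630.00
  €2,178.72 + 23.98% × (€16,630.00 − €13,600.00) = €2,178.72 + 23.98% × €3,030.00 = €2,905.31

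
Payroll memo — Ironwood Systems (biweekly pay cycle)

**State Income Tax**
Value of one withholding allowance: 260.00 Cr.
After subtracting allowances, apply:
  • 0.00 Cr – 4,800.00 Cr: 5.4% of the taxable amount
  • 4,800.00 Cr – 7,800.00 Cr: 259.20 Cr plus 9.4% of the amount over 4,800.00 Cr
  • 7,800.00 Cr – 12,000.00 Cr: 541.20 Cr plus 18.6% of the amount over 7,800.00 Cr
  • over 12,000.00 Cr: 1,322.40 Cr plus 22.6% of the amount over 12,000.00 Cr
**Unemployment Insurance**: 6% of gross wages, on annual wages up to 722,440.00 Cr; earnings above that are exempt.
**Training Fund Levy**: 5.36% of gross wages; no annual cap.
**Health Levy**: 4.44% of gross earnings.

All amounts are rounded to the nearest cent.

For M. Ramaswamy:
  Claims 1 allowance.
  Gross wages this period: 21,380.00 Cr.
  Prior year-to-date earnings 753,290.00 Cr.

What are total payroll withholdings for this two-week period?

State Income Tax: taxable = 21,380.00 Cr − 1×260.00 Cr = 21,120.00 Cr
  1,322.40 Cr + 22.6% × (21,120.00 Cr − 12,000.00 Cr) = 1,322.40 Cr + 22.6% × 9,120.00 Cr = 3,383.52 Cr
Unemployment Insurance: YTD 753,290.00 Cr ≥ cap 722,440.00 Cr → 0.00 Cr
Training Fund Levy: 5.36% × 21,380.00 Cr = 1,145.97 Cr
Health Levy: 4.44% × 21,380.00 Cr = 949.27 Cr
Total: 3,383.52 Cr + 0.00 Cr + 1,145.97 Cr + 949.27 Cr = 5,478.76 Cr

5,478.76 Cr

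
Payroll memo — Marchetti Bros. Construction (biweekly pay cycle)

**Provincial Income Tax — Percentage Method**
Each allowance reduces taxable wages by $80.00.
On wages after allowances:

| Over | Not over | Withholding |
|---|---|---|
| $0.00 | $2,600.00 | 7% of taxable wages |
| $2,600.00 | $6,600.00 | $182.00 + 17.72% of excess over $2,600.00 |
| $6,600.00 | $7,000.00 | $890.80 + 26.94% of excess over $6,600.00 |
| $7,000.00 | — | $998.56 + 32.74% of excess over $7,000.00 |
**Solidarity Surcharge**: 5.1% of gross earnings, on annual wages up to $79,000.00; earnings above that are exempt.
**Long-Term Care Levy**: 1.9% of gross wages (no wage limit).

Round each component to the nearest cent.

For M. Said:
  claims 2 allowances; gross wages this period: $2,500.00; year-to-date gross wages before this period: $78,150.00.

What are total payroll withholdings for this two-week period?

Provincial Income Tax: taxable = $2,500.00 − 2×$80.00 = $2,340.00
  7% × $2,340.00 = $163.80
Solidarity Surcharge: cap $79,000.00 − YTD $78,150.00 = $850.00 subject; 5.1% × $850.00 = $43.35
Long-Term Care Levy: 1.9% × $2,500.00 = $47.50
Total: $163.80 + $43.35 + $47.50 = $254.65

$254.65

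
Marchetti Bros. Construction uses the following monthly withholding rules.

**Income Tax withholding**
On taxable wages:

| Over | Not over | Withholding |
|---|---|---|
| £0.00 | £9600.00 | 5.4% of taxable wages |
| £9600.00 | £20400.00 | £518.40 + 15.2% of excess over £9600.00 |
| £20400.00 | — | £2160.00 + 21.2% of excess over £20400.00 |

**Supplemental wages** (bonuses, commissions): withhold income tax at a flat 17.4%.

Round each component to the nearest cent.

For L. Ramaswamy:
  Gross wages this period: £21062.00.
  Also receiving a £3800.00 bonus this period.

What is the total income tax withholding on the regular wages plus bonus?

£2961.54

Income Tax: taxable = £21062.00
  £2160.00 + 21.2% × (£21062.00 − £20400.00) = £2160.00 + 21.2% × £662.00 = £2300.34
Supplemental (17.4% flat on bonus): 17.4% × £3800.00 = £661.20
Total income tax: £2300.34 + £661.20 = £2961.54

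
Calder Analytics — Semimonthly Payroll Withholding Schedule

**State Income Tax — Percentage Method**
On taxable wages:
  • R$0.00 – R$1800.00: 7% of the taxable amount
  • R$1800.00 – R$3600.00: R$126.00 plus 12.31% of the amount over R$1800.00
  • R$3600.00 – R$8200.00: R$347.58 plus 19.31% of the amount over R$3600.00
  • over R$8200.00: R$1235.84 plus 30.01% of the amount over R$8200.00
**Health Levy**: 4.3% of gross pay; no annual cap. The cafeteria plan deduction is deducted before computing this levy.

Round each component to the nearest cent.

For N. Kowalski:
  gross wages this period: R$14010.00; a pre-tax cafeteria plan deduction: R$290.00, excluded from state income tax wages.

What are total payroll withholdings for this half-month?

R$3482.35

State Income Tax: taxable = R$14010.00 − R$290.00 = R$13720.00
  R$1235.84 + 30.01% × (R$13720.00 − R$8200.00) = R$1235.84 + 30.01% × R$5520.00 = R$2892.39
Health Levy: 4.3% × R$13720.00 = R$589.96
Total: R$2892.39 + R$589.96 = R$3482.35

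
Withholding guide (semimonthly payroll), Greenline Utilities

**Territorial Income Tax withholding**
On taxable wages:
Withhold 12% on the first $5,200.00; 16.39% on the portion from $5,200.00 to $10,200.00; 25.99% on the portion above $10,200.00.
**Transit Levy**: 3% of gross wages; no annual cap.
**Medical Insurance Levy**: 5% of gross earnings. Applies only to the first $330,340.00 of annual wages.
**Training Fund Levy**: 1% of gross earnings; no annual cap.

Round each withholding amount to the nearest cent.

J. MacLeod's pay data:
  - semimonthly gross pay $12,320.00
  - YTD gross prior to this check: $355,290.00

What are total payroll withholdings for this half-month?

Territorial Income Tax: taxable = $12,320.00
  $1,443.50 + 25.99% × ($12,320.00 − $10,200.00) = $1,443.50 + 25.99% × $2,120.00 = $1,994.49
Transit Levy: 3% × $12,320.00 = $369.60
Medical Insurance Levy: YTD $355,290.00 ≥ cap $330,340.00 → $0.00
Training Fund Levy: 1% × $12,320.00 = $123.20
Total: $1,994.49 + $369.60 + $0.00 + $123.20 = $2,487.29

$2,487.29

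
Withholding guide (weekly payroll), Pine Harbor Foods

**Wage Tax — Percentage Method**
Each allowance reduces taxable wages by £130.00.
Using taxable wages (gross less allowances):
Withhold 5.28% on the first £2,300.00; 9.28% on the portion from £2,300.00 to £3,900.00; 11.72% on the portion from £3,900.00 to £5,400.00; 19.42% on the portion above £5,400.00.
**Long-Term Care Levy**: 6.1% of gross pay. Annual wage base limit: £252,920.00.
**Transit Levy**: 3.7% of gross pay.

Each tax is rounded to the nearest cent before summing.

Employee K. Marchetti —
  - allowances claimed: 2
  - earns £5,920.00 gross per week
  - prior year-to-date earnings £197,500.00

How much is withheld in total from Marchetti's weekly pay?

Wage Tax: taxable = £5,920.00 − 2×£130.00 = £5,660.00
  £445.72 + 19.42% × (£5,660.00 − £5,400.00) = £445.72 + 19.42% × £260.00 = £496.21
Long-Term Care Levy: 6.1% × £5,920.00 = £361.12
Transit Levy: 3.7% × £5,920.00 = £219.04
Total: £496.21 + £361.12 + £219.04 = £1,076.37

£1,076.37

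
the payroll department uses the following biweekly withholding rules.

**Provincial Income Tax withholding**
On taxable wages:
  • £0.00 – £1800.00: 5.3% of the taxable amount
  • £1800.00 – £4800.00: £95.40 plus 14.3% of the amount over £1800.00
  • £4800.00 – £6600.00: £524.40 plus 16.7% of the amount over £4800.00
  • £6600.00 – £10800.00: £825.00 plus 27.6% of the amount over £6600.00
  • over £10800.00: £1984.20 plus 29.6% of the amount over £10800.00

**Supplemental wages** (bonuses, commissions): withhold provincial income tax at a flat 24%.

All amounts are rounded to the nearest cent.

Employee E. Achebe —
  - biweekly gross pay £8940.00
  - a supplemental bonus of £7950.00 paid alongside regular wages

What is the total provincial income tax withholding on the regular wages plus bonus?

Provincial Income Tax: taxable = £8940.00
  £825.00 + 27.6% × (£8940.00 − £6600.00) = £825.00 + 27.6% × £2340.00 = £1470.84
Supplemental (24% flat on bonus): 24% × £7950.00 = £1908.00
Total provincial income tax: £1470.84 + £1908.00 = £3378.84

£3378.84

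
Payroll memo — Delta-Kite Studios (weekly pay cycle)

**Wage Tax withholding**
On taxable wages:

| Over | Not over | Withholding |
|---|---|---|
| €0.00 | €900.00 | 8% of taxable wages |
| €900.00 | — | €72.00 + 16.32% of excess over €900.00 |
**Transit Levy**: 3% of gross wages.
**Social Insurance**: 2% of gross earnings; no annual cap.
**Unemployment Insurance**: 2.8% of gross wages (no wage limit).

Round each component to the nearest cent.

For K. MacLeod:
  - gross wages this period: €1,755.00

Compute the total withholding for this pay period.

Wage Tax: taxable = €1,755.00
  €72.00 + 16.32% × (€1,755.00 − €900.00) = €72.00 + 16.32% × €855.00 = €211.54
Transit Levy: 3% × €1,755.00 = €52.65
Social Insurance: 2% × €1,755.00 = €35.10
Unemployment Insurance: 2.8% × €1,755.00 = €49.14
Total: €211.54 + €52.65 + €35.10 + €49.14 = €348.43

€348.43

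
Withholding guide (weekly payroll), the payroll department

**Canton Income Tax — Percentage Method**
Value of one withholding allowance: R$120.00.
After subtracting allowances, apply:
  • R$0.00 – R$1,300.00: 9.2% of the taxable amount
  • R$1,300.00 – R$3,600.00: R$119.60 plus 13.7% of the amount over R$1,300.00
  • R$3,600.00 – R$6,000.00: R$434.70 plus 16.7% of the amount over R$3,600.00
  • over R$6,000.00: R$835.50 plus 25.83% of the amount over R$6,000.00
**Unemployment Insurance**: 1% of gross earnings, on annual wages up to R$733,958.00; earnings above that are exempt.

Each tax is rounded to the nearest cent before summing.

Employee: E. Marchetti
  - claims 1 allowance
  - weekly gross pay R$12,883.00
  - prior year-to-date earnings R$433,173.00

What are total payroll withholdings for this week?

Canton Income Tax: taxable = R$12,883.00 − 1×R$120.00 = R$12,763.00
  R$835.50 + 25.83% × (R$12,763.00 − R$6,000.00) = R$835.50 + 25.83% × R$6,763.00 = R$2,582.38
Unemployment Insurance: 1% × R$12,883.00 = R$128.83
Total: R$2,582.38 + R$128.83 = R$2,711.21

R$2,711.21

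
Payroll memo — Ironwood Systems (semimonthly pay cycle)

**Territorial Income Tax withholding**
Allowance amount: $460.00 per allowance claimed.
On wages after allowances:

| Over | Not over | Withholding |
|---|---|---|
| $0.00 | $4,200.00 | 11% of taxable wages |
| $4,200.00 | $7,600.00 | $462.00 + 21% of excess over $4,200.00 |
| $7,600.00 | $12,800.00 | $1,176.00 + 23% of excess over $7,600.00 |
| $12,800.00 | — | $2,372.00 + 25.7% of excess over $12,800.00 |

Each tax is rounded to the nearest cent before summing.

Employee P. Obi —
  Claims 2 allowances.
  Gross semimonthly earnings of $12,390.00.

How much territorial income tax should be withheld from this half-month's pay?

Territorial Income Tax: taxable = $12,390.00 − 2×$460.00 = $11,470.00
  $1,176.00 + 23% × ($11,470.00 − $7,600.00) = $1,176.00 + 23% × $3,870.00 = $2,066.10

$2,066.10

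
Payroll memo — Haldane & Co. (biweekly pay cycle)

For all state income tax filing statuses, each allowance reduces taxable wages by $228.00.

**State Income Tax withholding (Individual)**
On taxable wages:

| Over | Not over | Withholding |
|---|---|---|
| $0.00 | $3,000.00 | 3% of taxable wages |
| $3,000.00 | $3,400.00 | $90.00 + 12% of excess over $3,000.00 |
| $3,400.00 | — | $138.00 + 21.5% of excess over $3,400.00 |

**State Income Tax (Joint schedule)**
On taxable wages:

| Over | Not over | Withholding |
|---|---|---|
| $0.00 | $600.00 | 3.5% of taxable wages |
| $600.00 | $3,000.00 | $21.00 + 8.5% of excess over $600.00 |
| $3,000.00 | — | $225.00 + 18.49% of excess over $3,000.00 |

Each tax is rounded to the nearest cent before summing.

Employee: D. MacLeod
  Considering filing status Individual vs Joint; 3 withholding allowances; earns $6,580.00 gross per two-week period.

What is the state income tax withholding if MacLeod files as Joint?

State Income Tax (Joint): taxable = $6,580.00 − 3×$228.00 = $5,896.00
  $225.00 + 18.49% × ($5,896.00 − $3,000.00) = $225.00 + 18.49% × $2,896.00 = $760.47

$760.47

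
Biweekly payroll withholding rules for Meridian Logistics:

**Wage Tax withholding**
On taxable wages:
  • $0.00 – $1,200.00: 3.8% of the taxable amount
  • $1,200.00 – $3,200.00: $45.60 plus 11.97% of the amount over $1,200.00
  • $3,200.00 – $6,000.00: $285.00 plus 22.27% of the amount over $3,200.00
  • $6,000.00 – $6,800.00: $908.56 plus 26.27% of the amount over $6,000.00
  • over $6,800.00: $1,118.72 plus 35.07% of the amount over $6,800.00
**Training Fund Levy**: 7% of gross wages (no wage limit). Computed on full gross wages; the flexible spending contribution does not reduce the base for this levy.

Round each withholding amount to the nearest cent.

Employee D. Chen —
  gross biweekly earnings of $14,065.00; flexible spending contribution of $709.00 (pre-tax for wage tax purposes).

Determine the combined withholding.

Wage Tax: taxable = $14,065.00 − $709.00 = $13,356.00
  $1,118.72 + 35.07% × ($13,356.00 − $6,800.00) = $1,118.72 + 35.07% × $6,556.00 = $3,417.91
Training Fund Levy: 7% × $14,065.00 = $984.55
Total: $3,417.91 + $984.55 = $4,402.46

$4,402.46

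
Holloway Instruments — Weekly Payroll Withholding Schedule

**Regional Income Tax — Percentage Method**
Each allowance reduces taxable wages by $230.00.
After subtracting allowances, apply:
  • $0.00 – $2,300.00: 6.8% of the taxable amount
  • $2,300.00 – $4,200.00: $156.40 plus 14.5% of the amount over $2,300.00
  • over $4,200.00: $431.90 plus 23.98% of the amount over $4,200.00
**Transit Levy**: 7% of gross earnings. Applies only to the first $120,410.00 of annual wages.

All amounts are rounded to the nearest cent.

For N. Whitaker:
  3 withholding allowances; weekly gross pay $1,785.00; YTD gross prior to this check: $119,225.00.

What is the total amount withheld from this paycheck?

$157.41

Regional Income Tax: taxable = $1,785.00 − 3×$230.00 = $1,095.00
  6.8% × $1,095.00 = $74.46
Transit Levy: cap $120,410.00 − YTD $119,225.00 = $1,185.00 subject; 7% × $1,185.00 = $82.95
Total: $74.46 + $82.95 = $157.41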